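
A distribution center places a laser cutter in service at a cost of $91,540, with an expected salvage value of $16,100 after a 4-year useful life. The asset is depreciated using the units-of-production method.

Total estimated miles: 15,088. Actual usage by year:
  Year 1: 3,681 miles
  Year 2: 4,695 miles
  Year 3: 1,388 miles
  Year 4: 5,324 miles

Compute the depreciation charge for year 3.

Depreciable base = $91,540 − $16,100 = $75,440.
Rate = $75,440 / 15,088 miles = $5 per mile.
Year 1: 3,681 × $5 = $18,405. Book value $73,135.
Year 2: 4,695 × $5 = $23,475. Book value $49,660.
Year 3: 1,388 × $5 = $6,940. Book value $42,720.

$6,940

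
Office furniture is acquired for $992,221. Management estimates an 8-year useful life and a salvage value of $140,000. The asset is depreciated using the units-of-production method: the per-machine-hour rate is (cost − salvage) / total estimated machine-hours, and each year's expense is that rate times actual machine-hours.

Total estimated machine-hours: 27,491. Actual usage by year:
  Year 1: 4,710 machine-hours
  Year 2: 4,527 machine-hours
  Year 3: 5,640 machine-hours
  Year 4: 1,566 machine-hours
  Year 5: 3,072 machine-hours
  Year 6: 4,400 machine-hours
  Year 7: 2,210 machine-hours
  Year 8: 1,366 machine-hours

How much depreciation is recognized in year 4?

$48,546

Depreciable base = $992,221 − $140,000 = $852,221.
Rate = $852,221 / 27,491 machine-hours = $31 per machine-hour.
Year 1: 4,710 × $31 = $146,010. Book value $846,211.
Year 2: 4,527 × $31 = $140,337. Book value $705,874.
Year 3: 5,640 × $31 = $174,840. Book value $531,034.
Year 4: 1,566 × $31 = $48,546. Book value $482,488.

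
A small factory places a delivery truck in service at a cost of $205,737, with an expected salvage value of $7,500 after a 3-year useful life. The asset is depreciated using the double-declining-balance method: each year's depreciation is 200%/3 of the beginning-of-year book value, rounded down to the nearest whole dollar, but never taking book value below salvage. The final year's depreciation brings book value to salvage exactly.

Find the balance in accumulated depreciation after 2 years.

Depreciable base = $205,737 − $7,500 = $198,237.
Year 1: ⌊$205,737 × 200%/3⌋ = $137,158. Book value $68,579.
Year 2: ⌊$68,579 × 200%/3⌋ = $45,719. Book value $22,860.
Accumulated through year 2 = $205,737 − $22,860 = $182,877.

$182,877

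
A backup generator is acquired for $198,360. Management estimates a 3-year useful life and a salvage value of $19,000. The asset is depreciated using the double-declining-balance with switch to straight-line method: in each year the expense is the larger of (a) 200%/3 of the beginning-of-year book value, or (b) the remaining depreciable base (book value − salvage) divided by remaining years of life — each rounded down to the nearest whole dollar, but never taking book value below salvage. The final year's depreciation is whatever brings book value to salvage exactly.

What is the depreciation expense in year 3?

$3,040

Depreciable base = $198,360 − $19,000 = $179,360.
Year 1: DB = ⌊$198,360 × 200%/3⌋ = $132,240; SL = ⌊$179,360/3⌋ = $59,786 → take DB $132,240. Book value $66,120.
Year 2: DB = ⌊$66,120 × 200%/3⌋ = $44,080; SL = ⌊$47,120/2⌋ = $23,560 → take DB $44,080. Book value $22,040.
Year 3 (final): $22,040 − $19,000 = $3,040. Book value $19,000.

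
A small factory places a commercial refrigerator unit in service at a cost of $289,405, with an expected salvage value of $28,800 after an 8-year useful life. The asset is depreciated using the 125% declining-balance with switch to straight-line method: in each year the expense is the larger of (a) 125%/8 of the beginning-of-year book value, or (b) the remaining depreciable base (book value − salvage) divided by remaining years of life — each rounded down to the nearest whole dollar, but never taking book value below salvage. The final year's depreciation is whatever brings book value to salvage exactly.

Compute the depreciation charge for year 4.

$29,008

Depreciable base = $289,405 − $28,800 = $260,605.
Year 1: DB = ⌊$289,405 × 125%/8⌋ = $45,219; SL = ⌊$260,605/8⌋ = $32,575 → take DB $45,219. Book value $244,186.
Year 2: DB = ⌊$244,186 × 125%/8⌋ = $38,154; SL = ⌊$215,386/7⌋ = $30,769 → take DB $38,154. Book value $206,032.
Year 3: DB = ⌊$206,032 × 125%/8⌋ = $32,192; SL = ⌊$177,232/6⌋ = $29,538 → take DB $32,192. Book value $173,840.
Year 4: DB = ⌊$173,840 × 125%/8⌋ = $27,162; SL = ⌊$145,040/5⌋ = $29,008 → take SL $29,008. Book value $144,832.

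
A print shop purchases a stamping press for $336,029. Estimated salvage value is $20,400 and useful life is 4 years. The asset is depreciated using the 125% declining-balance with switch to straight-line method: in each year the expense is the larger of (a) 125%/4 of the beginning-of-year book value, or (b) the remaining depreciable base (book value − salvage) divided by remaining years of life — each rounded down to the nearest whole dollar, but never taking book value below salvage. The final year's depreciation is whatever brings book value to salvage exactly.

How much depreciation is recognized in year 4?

$69,214

Depreciable base = $336,029 − $20,400 = $315,629.
Year 1: DB = ⌊$336,029 × 125%/4⌋ = $105,009; SL = ⌊$315,629/4⌋ = $78,907 → take DB $105,009. Book value $231,020.
Year 2: DB = ⌊$231,020 × 125%/4⌋ = $72,193; SL = ⌊$210,620/3⌋ = $70,206 → take DB $72,193. Book value $158,827.
Year 3: DB = ⌊$158,827 × 125%/4⌋ = $49,633; SL = ⌊$138,427/2⌋ = $69,213 → take SL $69,213. Book value $89,614.
Year 4 (final): $89,614 − $20,400 = $69,214. Book value $20,400.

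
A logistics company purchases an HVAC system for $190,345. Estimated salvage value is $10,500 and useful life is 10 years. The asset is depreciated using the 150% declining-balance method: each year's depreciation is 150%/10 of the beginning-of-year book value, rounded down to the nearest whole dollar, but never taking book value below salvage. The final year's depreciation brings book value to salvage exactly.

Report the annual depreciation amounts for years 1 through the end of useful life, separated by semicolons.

Depreciable base = $190,345 − $10,500 = $179,845.
Year 1: ⌊$190,345 × 150%/10⌋ = $28,551. Book value $161,794.
Year 2: ⌊$161,794 × 150%/10⌋ = $24,269. Book value $137,525.
Year 3: ⌊$137,525 × 150%/10⌋ = $20,628. Book value $116,897.
Year 4: ⌊$116,897 × 150%/10⌋ = $17,534. Book value $99,363.
Year 5: ⌊$99,363 × 150%/10⌋ = $14,904. Book value $84,459.
Year 6: ⌊$84,459 × 150%/10⌋ = $12,668. Book value $71,791.
Year 7: ⌊$71,791 × 150%/10⌋ = $10,768. Book value $61,023.
Year 8: ⌊$61,023 × 150%/10⌋ = $9,153. Book value $51,870.
Year 9: ⌊$51,870 × 150%/10⌋ = $7,780. Book value $44,090.
Year 10 (final): $44,090 − $10,500 = $33,590. Book value $10,500.

$28,551; $24,269; $20,628; $17,534; $14,904; $12,668; $10,768; $9,153; $7,780; $33,590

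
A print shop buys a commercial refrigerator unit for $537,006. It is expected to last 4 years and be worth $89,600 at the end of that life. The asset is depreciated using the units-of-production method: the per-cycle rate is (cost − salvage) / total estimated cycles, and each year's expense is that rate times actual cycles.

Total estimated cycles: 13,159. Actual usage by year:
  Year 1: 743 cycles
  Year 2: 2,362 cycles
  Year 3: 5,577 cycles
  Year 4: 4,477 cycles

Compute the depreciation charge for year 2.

$80,308

Depreciable base = $537,006 − $89,600 = $447,406.
Rate = $447,406 / 13,159 cycles = $34 per cycle.
Year 1: 743 × $34 = $25,262. Book value $511,744.
Year 2: 2,362 × $34 = $80,308. Book value $431,436.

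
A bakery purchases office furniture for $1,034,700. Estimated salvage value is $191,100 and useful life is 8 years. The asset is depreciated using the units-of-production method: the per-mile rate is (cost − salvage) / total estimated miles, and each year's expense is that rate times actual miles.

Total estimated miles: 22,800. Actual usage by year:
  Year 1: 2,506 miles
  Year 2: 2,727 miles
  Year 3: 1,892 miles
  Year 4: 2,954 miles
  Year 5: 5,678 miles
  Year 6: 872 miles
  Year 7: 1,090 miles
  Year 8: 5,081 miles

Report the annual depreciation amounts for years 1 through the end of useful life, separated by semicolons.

$92,722; $100,899; $70,004; $109,298; $210,086; $32,264; $40,330; $187,997

Depreciable base = $1,034,700 − $191,100 = $843,600.
Rate = $843,600 / 22,800 miles = $37 per mile.
Year 1: 2,506 × $37 = $92,722. Book value $941,978.
Year 2: 2,727 × $37 = $100,899. Book value $841,079.
Year 3: 1,892 × $37 = $70,004. Book value $771,075.
Year 4: 2,954 × $37 = $109,298. Book value $661,777.
Year 5: 5,678 × $37 = $210,086. Book value $451,691.
Year 6: 872 × $37 = $32,264. Book value $419,427.
Year 7: 1,090 × $37 = $40,330. Book value $379,097.
Year 8: 5,081 × $37 = $187,997. Book value $191,100.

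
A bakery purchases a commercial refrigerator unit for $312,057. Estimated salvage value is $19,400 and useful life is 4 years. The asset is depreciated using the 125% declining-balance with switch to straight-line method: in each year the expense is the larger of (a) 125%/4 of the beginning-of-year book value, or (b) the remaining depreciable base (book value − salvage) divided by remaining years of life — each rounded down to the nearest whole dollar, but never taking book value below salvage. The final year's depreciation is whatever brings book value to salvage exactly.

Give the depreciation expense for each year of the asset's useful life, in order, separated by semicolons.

$97,517; $67,043; $64,048; $64,049

Depreciable base = $312,057 − $19,400 = $292,657.
Year 1: DB = ⌊$312,057 × 125%/4⌋ = $97,517; SL = ⌊$292,657/4⌋ = $73,164 → take DB $97,517. Book value $214,540.
Year 2: DB = ⌊$214,540 × 125%/4⌋ = $67,043; SL = ⌊$195,140/3⌋ = $65,046 → take DB $67,043. Book value $147,497.
Year 3: DB = ⌊$147,497 × 125%/4⌋ = $46,092; SL = ⌊$128,097/2⌋ = $64,048 → take SL $64,048. Book value $83,449.
Year 4 (final): $83,449 − $19,400 = $64,049. Book value $19,400.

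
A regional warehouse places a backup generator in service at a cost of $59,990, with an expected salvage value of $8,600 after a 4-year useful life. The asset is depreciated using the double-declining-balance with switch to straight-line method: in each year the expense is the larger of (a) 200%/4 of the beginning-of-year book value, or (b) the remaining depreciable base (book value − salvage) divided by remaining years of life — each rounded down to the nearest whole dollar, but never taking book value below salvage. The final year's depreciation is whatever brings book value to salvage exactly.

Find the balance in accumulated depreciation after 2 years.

Depreciable base = $59,990 − $8,600 = $51,390.
Year 1: DB = ⌊$59,990 × 200%/4⌋ = $29,995; SL = ⌊$51,390/4⌋ = $12,847 → take DB $29,995. Book value $29,995.
Year 2: DB = ⌊$29,995 × 200%/4⌋ = $14,997; SL = ⌊$21,395/3⌋ = $7,131 → take DB $14,997. Book value $14,998.
Accumulated through year 2 = $59,990 − $14,998 = $44,992.

$44,992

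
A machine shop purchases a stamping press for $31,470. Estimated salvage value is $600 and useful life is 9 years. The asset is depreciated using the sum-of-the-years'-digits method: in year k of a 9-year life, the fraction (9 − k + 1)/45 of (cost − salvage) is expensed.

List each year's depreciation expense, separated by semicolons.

$6,174; $5,488; $4,802; $4,116; $3,430; $2,744; $2,058; $1,372; $686

Depreciable base = $31,470 − $600 = $30,870.
Sum of the years' digits = 9+8+7+6+5+4+3+2+1 = 45.
Year 1: $30,870 × 9/45 = $6,174. Book value $25,296.
Year 2: $30,870 × 8/45 = $5,488. Book value $19,808.
Year 3: $30,870 × 7/45 = $4,802. Book value $15,006.
Year 4: $30,870 × 6/45 = $4,116. Book value $10,890.
Year 5: $30,870 × 5/45 = $3,430. Book value $7,460.
Year 6: $30,870 × 4/45 = $2,744. Book value $4,716.
Year 7: $30,870 × 3/45 = $2,058. Book value $2,658.
Year 8: $30,870 × 2/45 = $1,372. Book value $1,286.
Year 9: $30,870 × 1/45 = $686. Book value $600.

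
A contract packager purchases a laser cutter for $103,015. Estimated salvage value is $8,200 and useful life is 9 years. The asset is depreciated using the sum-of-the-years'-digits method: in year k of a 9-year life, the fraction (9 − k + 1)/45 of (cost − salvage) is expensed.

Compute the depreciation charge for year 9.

Depreciable base = $103,015 − $8,200 = $94,815.
Sum of the years' digits = 9+8+7+6+5+4+3+2+1 = 45.
Year 1: $94,815 × 9/45 = $18,963. Book value $84,052.
Year 2: $94,815 × 8/45 = $16,856. Book value $67,196.
Year 3: $94,815 × 7/45 = $14,749. Book value $52,447.
Year 4: $94,815 × 6/45 = $12,642. Book value $39,805.
Year 5: $94,815 × 5/45 = $10,535. Book value $29,270.
Year 6: $94,815 × 4/45 = $8,428. Book value $20,842.
Year 7: $94,815 × 3/45 = $6,321. Book value $14,521.
Year 8: $94,815 × 2/45 = $4,214. Book value $10,307.
Year 9: $94,815 × 1/45 = $2,107. Book value $8,200.

$2,107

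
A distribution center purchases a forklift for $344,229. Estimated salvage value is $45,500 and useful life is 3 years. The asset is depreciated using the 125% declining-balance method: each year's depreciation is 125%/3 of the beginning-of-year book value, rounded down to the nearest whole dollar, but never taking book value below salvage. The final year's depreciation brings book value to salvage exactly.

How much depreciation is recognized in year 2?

Depreciable base = $344,229 − $45,500 = $298,729.
Year 1: ⌊$344,229 × 125%/3⌋ = $143,428. Book value $200,801.
Year 2: ⌊$200,801 × 125%/3⌋ = $83,667. Book value $117,134.

$83,667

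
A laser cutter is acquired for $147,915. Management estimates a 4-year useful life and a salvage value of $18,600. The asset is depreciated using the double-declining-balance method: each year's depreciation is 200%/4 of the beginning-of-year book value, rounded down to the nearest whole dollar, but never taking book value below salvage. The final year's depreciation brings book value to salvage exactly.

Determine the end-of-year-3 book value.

Depreciable base = $147,915 − $18,600 = $129,315.
Year 1: ⌊$147,915 × 200%/4⌋ = $73,957. Book value $73,958.
Year 2: ⌊$73,958 × 200%/4⌋ = $36,979. Book value $36,979.
Year 3: ⌊$36,979 × 200%/4⌋ = $18,489, capped at $18,379. Book value $18,600.

$18,600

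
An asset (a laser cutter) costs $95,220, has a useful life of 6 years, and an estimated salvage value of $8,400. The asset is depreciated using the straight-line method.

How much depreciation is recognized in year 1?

$14,470

Depreciable base = $95,220 − $8,400 = $86,820.
Annual expense = $86,820 / 6 = $14,470.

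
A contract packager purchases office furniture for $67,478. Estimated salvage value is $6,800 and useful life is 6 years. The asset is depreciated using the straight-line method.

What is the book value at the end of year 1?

$57,365

Depreciable base = $67,478 − $6,800 = $60,678.
Annual expense = $60,678 / 6 = $10,113.
End of year 1: book value $57,365.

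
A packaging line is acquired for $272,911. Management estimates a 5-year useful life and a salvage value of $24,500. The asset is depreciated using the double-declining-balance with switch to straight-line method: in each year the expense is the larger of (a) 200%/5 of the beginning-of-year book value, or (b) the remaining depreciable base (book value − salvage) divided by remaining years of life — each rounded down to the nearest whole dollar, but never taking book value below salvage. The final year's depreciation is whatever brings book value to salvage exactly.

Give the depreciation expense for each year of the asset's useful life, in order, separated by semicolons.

$109,164; $65,498; $39,299; $23,580; $10,870

Depreciable base = $272,911 − $24,500 = $248,411.
Year 1: DB = ⌊$272,911 × 200%/5⌋ = $109,164; SL = ⌊$248,411/5⌋ = $49,682 → take DB $109,164. Book value $163,747.
Year 2: DB = ⌊$163,747 × 200%/5⌋ = $65,498; SL = ⌊$139,247/4⌋ = $34,811 → take DB $65,498. Book value $98,249.
Year 3: DB = ⌊$98,249 × 200%/5⌋ = $39,299; SL = ⌊$73,749/3⌋ = $24,583 → take DB $39,299. Book value $58,950.
Year 4: DB = ⌊$58,950 × 200%/5⌋ = $23,580; SL = ⌊$34,450/2⌋ = $17,225 → take DB $23,580. Book value $35,370.
Year 5 (final): $35,370 − $24,500 = $10,870. Book value $24,500.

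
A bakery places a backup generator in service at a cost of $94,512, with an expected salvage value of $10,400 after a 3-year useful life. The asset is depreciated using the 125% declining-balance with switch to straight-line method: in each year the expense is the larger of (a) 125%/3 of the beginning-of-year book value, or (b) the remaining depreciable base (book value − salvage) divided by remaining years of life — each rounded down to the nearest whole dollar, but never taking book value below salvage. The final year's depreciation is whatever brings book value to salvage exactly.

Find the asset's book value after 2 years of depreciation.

Depreciable base = $94,512 − $10,400 = $84,112.
Year 1: DB = ⌊$94,512 × 125%/3⌋ = $39,380; SL = ⌊$84,112/3⌋ = $28,037 → take DB $39,380. Book value $55,132.
Year 2: DB = ⌊$55,132 × 125%/3⌋ = $22,971; SL = ⌊$44,732/2⌋ = $22,366 → take DB $22,971. Book value $32,161.

$32,161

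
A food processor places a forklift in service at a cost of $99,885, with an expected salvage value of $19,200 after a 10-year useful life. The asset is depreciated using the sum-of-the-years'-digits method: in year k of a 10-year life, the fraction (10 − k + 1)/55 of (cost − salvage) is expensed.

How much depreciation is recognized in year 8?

Depreciable base = $99,885 − $19,200 = $80,685.
Sum of the years' digits = 10+9+8+7+6+5+4+3+2+1 = 55.
Year 1: $80,685 × 10/55 = $14,670. Book value $85,215.
Year 2: $80,685 × 9/55 = $13,203. Book value $72,012.
Year 3: $80,685 × 8/55 = $11,736. Book value $60,276.
Year 4: $80,685 × 7/55 = $10,269. Book value $50,007.
Year 5: $80,685 × 6/55 = $8,802. Book value $41,205.
Year 6: $80,685 × 5/55 = $7,335. Book value $33,870.
Year 7: $80,685 × 4/55 = $5,868. Book value $28,002.
Year 8: $80,685 × 3/55 = $4,401. Book value $23,601.

$4,401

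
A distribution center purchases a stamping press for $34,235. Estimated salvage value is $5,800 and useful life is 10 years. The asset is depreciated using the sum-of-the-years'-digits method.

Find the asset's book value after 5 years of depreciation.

$13,555

Depreciable base = $34,235 − $5,800 = $28,435.
Sum of the years' digits = 10+9+8+7+6+5+4+3+2+1 = 55.
Year 1: $28,435 × 10/55 = $5,170. Book value $29,065.
Year 2: $28,435 × 9/55 = $4,653. Book value $24,412.
Year 3: $28,435 × 8/55 = $4,136. Book value $20,276.
Year 4: $28,435 × 7/55 = $3,619. Book value $16,657.
Year 5: $28,435 × 6/55 = $3,102. Book value $13,555.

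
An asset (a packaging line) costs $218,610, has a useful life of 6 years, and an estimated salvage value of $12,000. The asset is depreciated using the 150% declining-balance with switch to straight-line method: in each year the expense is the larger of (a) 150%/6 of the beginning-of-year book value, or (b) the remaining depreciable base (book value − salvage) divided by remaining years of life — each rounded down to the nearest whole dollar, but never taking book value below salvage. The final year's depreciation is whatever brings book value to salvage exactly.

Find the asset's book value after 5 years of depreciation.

Depreciable base = $218,610 − $12,000 = $206,610.
Year 1: DB = ⌊$218,610 × 150%/6⌋ = $54,652; SL = ⌊$206,610/6⌋ = $34,435 → take DB $54,652. Book value $163,958.
Year 2: DB = ⌊$163,958 × 150%/6⌋ = $40,989; SL = ⌊$151,958/5⌋ = $30,391 → take DB $40,989. Book value $122,969.
Year 3: DB = ⌊$122,969 × 150%/6⌋ = $30,742; SL = ⌊$110,969/4⌋ = $27,742 → take DB $30,742. Book value $92,227.
Year 4: DB = ⌊$92,227 × 150%/6⌋ = $23,056; SL = ⌊$80,227/3⌋ = $26,742 → take SL $26,742. Book value $65,485.
Year 5: DB = ⌊$65,485 × 150%/6⌋ = $16,371; SL = ⌊$53,485/2⌋ = $26,742 → take SL $26,742. Book value $38,743.

$38,743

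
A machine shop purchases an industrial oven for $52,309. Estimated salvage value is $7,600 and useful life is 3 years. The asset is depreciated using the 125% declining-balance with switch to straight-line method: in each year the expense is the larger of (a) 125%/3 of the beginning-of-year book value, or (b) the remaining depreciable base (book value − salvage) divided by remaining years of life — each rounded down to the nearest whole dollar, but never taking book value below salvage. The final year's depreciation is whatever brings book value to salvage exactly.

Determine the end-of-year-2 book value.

Depreciable base = $52,309 − $7,600 = $44,709.
Year 1: DB = ⌊$52,309 × 125%/3⌋ = $21,795; SL = ⌊$44,709/3⌋ = $14,903 → take DB $21,795. Book value $30,514.
Year 2: DB = ⌊$30,514 × 125%/3⌋ = $12,714; SL = ⌊$22,914/2⌋ = $11,457 → take DB $12,714. Book value $17,800.

$17,800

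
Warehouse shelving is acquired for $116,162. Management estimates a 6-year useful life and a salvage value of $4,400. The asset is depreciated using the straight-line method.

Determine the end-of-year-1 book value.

$97,535

Depreciable base = $116,162 − $4,400 = $111,762.
Annual expense = $111,762 / 6 = $18,627.
End of year 1: book value $97,535.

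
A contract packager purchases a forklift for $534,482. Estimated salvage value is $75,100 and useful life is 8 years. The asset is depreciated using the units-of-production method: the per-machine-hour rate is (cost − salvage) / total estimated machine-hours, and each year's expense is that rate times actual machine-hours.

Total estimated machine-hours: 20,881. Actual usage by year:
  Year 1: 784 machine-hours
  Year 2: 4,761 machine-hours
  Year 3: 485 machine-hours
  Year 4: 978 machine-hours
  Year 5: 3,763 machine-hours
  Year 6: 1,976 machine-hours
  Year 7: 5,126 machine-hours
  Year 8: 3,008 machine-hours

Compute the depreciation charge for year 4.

Depreciable base = $534,482 − $75,100 = $459,382.
Rate = $459,382 / 20,881 machine-hours = $22 per machine-hour.
Year 1: 784 × $22 = $17,248. Book value $517,234.
Year 2: 4,761 × $22 = $104,742. Book value $412,492.
Year 3: 485 × $22 = $10,670. Book value $401,822.
Year 4: 978 × $22 = $21,516. Book value $380,306.

$21,516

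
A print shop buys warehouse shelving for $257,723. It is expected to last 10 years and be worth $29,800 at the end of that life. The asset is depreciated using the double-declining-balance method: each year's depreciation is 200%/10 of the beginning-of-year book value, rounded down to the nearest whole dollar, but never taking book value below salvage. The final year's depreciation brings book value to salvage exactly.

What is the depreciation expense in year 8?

$10,810

Depreciable base = $257,723 − $29,800 = $227,923.
Year 1: ⌊$257,723 × 200%/10⌋ = $51,544. Book value $206,179.
Year 2: ⌊$206,179 × 200%/10⌋ = $41,235. Book value $164,944.
Year 3: ⌊$164,944 × 200%/10⌋ = $32,988. Book value $131,956.
Year 4: ⌊$131,956 × 200%/10⌋ = $26,391. Book value $105,565.
Year 5: ⌊$105,565 × 200%/10⌋ = $21,113. Book value $84,452.
Year 6: ⌊$84,452 × 200%/10⌋ = $16,890. Book value $67,562.
Year 7: ⌊$67,562 × 200%/10⌋ = $13,512. Book value $54,050.
Year 8: ⌊$54,050 × 200%/10⌋ = $10,810. Book value $43,240.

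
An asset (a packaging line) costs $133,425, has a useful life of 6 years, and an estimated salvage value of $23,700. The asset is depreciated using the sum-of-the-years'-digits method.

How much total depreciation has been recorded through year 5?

$104,500

Depreciable base = $133,425 − $23,700 = $109,725.
Sum of the years' digits = 6+5+4+3+2+1 = 21.
Year 1: $109,725 × 6/21 = $31,350. Book value $102,075.
Year 2: $109,725 × 5/21 = $26,125. Book value $75,950.
Year 3: $109,725 × 4/21 = $20,900. Book value $55,050.
Year 4: $109,725 × 3/21 = $15,675. Book value $39,375.
Year 5: $109,725 × 2/21 = $10,450. Book value $28,925.
Accumulated through year 5 = $133,425 − $28,925 = $104,500.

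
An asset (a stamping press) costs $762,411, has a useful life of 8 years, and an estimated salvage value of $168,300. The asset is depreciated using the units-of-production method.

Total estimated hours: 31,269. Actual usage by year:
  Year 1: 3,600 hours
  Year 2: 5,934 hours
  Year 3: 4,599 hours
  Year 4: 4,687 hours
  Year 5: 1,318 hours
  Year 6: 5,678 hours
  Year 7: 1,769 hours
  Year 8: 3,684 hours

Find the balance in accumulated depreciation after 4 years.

Depreciable base = $762,411 − $168,300 = $594,111.
Rate = $594,111 / 31,269 hours = $19 per hour.
Year 1: 3,600 × $19 = $68,400. Book value $694,011.
Year 2: 5,934 × $19 = $112,746. Book value $581,265.
Year 3: 4,599 × $19 = $87,381. Book value $493,884.
Year 4: 4,687 × $19 = $89,053. Book value $404,831.
Accumulated through year 4 = $762,411 − $404,831 = $357,580.

$357,580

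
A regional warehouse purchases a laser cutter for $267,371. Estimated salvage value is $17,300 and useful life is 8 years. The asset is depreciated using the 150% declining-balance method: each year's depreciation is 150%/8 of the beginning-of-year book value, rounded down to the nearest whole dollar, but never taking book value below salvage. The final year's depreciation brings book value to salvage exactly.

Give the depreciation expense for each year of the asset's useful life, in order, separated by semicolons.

Depreciable base = $267,371 − $17,300 = $250,071.
Year 1: ⌊$267,371 × 150%/8⌋ = $50,132. Book value $217,239.
Year 2: ⌊$217,239 × 150%/8⌋ = $40,732. Book value $176,507.
Year 3: ⌊$176,507 × 150%/8⌋ = $33,095. Book value $143,412.
Year 4: ⌊$143,412 × 150%/8⌋ = $26,889. Book value $116,523.
Year 5: ⌊$116,523 × 150%/8⌋ = $21,848. Book value $94,675.
Year 6: ⌊$94,675 × 150%/8⌋ = $17,751. Book value $76,924.
Year 7: ⌊$76,924 × 150%/8⌋ = $14,423. Book value $62,501.
Year 8 (final): $62,501 − $17,300 = $45,201. Book value $17,300.

$50,132; $40,732; $33,095; $26,889; $21,848; $17,751; $14,423; $45,201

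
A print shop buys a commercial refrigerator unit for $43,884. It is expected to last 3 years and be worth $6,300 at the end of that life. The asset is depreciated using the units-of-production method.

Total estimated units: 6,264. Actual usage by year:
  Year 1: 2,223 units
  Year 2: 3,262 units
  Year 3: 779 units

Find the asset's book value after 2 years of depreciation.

Depreciable base = $43,884 − $6,300 = $37,584.
Rate = $37,584 / 6,264 units = $6 per unit.
Year 1: 2,223 × $6 = $13,338. Book value $30,546.
Year 2: 3,262 × $6 = $19,572. Book value $10,974.

$10,974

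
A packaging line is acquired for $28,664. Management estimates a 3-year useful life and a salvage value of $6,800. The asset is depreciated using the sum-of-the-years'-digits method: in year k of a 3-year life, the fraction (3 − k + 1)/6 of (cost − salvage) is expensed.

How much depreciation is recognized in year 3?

$3,644

Depreciable base = $28,664 − $6,800 = $21,864.
Sum of the years' digits = 3+2+1 = 6.
Year 1: $21,864 × 3/6 = $10,932. Book value $17,732.
Year 2: $21,864 × 2/6 = $7,288. Book value $10,444.
Year 3: $21,864 × 1/6 = $3,644. Book value $6,800.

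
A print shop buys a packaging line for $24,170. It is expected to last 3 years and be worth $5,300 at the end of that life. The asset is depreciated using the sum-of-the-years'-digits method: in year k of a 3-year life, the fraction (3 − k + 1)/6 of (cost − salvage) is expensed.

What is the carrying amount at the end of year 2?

Depreciable base = $24,170 − $5,300 = $18,870.
Sum of the years' digits = 3+2+1 = 6.
Year 1: $18,870 × 3/6 = $9,435. Book value $14,735.
Year 2: $18,870 × 2/6 = $6,290. Book value $8,445.

$8,445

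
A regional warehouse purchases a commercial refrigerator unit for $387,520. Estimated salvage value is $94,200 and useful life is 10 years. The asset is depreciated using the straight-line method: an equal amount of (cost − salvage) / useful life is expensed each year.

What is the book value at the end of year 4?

Depreciable base = $387,520 − $94,200 = $293,320.
Annual expense = $293,320 / 10 = $29,332.
End of year 1: book value $358,188.
End of year 2: book value $328,856.
End of year 3: book value $299,524.
End of year 4: book value $270,192.

$270,192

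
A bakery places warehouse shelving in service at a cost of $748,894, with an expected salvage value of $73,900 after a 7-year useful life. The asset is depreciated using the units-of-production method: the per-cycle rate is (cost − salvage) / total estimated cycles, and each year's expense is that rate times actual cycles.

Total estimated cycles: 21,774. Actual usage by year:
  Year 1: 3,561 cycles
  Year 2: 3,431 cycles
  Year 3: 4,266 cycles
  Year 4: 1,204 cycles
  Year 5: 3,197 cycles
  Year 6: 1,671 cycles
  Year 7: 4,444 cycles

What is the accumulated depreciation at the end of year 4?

$386,322

Depreciable base = $748,894 − $73,900 = $674,994.
Rate = $674,994 / 21,774 cycles = $31 per cycle.
Year 1: 3,561 × $31 = $110,391. Book value $638,503.
Year 2: 3,431 × $31 = $106,361. Book value $532,142.
Year 3: 4,266 × $31 = $132,246. Book value $399,896.
Year 4: 1,204 × $31 = $37,324. Book value $362,572.
Accumulated through year 4 = $748,894 − $362,572 = $386,322.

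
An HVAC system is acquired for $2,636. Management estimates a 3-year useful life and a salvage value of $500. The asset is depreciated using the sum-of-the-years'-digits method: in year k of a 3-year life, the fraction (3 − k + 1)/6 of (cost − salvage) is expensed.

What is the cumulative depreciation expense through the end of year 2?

$1,780

Depreciable base = $2,636 − $500 = $2,136.
Sum of the years' digits = 3+2+1 = 6.
Year 1: $2,136 × 3/6 = $1,068. Book value $1,568.
Year 2: $2,136 × 2/6 = $712. Book value $856.
Accumulated through year 2 = $2,636 − $856 = $1,780.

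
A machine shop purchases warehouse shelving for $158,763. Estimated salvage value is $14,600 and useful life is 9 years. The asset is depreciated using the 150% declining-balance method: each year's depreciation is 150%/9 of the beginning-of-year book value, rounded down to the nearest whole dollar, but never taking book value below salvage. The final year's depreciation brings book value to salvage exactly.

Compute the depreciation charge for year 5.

Depreciable base = $158,763 − $14,600 = $144,163.
Year 1: ⌊$158,763 × 150%/9⌋ = $26,460. Book value $132,303.
Year 2: ⌊$132,303 × 150%/9⌋ = $22,050. Book value $110,253.
Year 3: ⌊$110,253 × 150%/9⌋ = $18,375. Book value $91,878.
Year 4: ⌊$91,878 × 150%/9⌋ = $15,313. Book value $76,565.
Year 5: ⌊$76,565 × 150%/9⌋ = $12,760. Book value $63,805.

$12,760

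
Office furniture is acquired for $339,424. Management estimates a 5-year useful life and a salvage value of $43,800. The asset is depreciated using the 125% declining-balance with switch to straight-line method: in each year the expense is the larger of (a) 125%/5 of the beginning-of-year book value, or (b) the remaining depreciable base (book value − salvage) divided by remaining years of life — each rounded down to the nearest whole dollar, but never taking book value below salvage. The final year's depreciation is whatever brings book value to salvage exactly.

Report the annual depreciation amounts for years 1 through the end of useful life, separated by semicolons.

$84,856; $63,642; $49,042; $49,042; $49,042

Depreciable base = $339,424 − $43,800 = $295,624.
Year 1: DB = ⌊$339,424 × 125%/5⌋ = $84,856; SL = ⌊$295,624/5⌋ = $59,124 → take DB $84,856. Book value $254,568.
Year 2: DB = ⌊$254,568 × 125%/5⌋ = $63,642; SL = ⌊$210,768/4⌋ = $52,692 → take DB $63,642. Book value $190,926.
Year 3: DB = ⌊$190,926 × 125%/5⌋ = $47,731; SL = ⌊$147,126/3⌋ = $49,042 → take SL $49,042. Book value $141,884.
Year 4: DB = ⌊$141,884 × 125%/5⌋ = $35,471; SL = ⌊$98,084/2⌋ = $49,042 → take SL $49,042. Book value $92,842.
Year 5 (final): $92,842 − $43,800 = $49,042. Book value $43,800.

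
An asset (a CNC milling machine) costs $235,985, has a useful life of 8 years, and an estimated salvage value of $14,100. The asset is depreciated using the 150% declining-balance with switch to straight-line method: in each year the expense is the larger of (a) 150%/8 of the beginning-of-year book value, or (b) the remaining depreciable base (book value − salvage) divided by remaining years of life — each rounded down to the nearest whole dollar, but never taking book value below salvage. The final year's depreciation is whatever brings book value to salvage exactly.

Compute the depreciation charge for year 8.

$22,187

Depreciable base = $235,985 − $14,100 = $221,885.
Year 1: DB = ⌊$235,985 × 150%/8⌋ = $44,247; SL = ⌊$221,885/8⌋ = $27,735 → take DB $44,247. Book value $191,738.
Year 2: DB = ⌊$191,738 × 150%/8⌋ = $35,950; SL = ⌊$177,638/7⌋ = $25,376 → take DB $35,950. Book value $155,788.
Year 3: DB = ⌊$155,788 × 150%/8⌋ = $29,210; SL = ⌊$141,688/6⌋ = $23,614 → take DB $29,210. Book value $126,578.
Year 4: DB = ⌊$126,578 × 150%/8⌋ = $23,733; SL = ⌊$112,478/5⌋ = $22,495 → take DB $23,733. Book value $102,845.
Year 5: DB = ⌊$102,845 × 150%/8⌋ = $19,283; SL = ⌊$88,745/4⌋ = $22,186 → take SL $22,186. Book value $80,659.
Year 6: DB = ⌊$80,659 × 150%/8⌋ = $15,123; SL = ⌊$66,559/3⌋ = $22,186 → take SL $22,186. Book value $58,473.
Year 7: DB = ⌊$58,473 × 150%/8⌋ = $10,963; SL = ⌊$44,373/2⌋ = $22,186 → take SL $22,186. Book value $36,287.
Year 8 (final): $36,287 − $14,100 = $22,187. Book value $14,100.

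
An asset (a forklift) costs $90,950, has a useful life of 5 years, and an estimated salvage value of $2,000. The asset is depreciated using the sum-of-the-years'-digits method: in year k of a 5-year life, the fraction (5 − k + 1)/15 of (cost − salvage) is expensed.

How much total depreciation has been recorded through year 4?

Depreciable base = $90,950 − $2,000 = $88,950.
Sum of the years' digits = 5+4+3+2+1 = 15.
Year 1: $88,950 × 5/15 = $29,650. Book value $61,300.
Year 2: $88,950 × 4/15 = $23,720. Book value $37,580.
Year 3: $88,950 × 3/15 = $17,790. Book value $19,790.
Year 4: $88,950 × 2/15 = $11,860. Book value $7,930.
Accumulated through year 4 = $90,950 − $7,930 = $83,020.

$83,020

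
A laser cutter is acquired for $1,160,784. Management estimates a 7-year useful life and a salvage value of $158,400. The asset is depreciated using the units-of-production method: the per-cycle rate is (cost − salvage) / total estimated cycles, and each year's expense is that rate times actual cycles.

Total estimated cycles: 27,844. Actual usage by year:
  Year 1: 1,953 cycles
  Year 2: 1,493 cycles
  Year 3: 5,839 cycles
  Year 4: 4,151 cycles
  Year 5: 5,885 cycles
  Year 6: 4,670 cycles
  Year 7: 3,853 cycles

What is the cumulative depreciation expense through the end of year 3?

Depreciable base = $1,160,784 − $158,400 = $1,002,384.
Rate = $1,002,384 / 27,844 cycles = $36 per cycle.
Year 1: 1,953 × $36 = $70,308. Book value $1,090,476.
Year 2: 1,493 × $36 = $53,748. Book value $1,036,728.
Year 3: 5,839 × $36 = $210,204. Book value $826,524.
Accumulated through year 3 = $1,160,784 − $826,524 = $334,260.

$334,260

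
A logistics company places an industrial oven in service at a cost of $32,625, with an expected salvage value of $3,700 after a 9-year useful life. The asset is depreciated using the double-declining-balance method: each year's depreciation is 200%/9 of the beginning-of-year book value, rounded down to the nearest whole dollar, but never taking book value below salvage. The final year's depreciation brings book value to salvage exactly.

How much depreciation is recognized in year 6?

$2,063

Depreciable base = $32,625 − $3,700 = $28,925.
Year 1: ⌊$32,625 × 200%/9⌋ = $7,250. Book value $25,375.
Year 2: ⌊$25,375 × 200%/9⌋ = $5,638. Book value $19,737.
Year 3: ⌊$19,737 × 200%/9⌋ = $4,386. Book value $15,351.
Year 4: ⌊$15,351 × 200%/9⌋ = $3,411. Book value $11,940.
Year 5: ⌊$11,940 × 200%/9⌋ = $2,653. Book value $9,287.
Year 6: ⌊$9,287 × 200%/9⌋ = $2,063. Book value $7,224.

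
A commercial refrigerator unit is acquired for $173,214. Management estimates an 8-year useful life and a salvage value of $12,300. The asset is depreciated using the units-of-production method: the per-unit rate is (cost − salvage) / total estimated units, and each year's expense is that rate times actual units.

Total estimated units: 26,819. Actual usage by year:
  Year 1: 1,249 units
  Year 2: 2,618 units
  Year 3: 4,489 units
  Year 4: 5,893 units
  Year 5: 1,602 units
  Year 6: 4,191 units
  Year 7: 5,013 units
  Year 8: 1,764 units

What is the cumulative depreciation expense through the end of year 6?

$120,252

Depreciable base = $173,214 − $12,300 = $160,914.
Rate = $160,914 / 26,819 units = $6 per unit.
Year 1: 1,249 × $6 = $7,494. Book value $165,720.
Year 2: 2,618 × $6 = $15,708. Book value $150,012.
Year 3: 4,489 × $6 = $26,934. Book value $123,078.
Year 4: 5,893 × $6 = $35,358. Book value $87,720.
Year 5: 1,602 × $6 = $9,612. Book value $78,108.
Year 6: 4,191 × $6 = $25,146. Book value $52,962.
Accumulated through year 6 = $173,214 − $52,962 = $120,252.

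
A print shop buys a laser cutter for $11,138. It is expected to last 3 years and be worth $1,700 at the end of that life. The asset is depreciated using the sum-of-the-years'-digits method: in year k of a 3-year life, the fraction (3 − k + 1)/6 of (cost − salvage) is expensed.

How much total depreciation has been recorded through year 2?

$7,865

Depreciable base = $11,138 − $1,700 = $9,438.
Sum of the years' digits = 3+2+1 = 6.
Year 1: $9,438 × 3/6 = $4,719. Book value $6,419.
Year 2: $9,438 × 2/6 = $3,146. Book value $3,273.
Accumulated through year 2 = $11,138 − $3,273 = $7,865.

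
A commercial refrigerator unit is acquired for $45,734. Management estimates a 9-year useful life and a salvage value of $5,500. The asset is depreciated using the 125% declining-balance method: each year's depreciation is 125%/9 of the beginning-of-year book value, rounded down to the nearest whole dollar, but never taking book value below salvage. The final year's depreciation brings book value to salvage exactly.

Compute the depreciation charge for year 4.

Depreciable base = $45,734 − $5,500 = $40,234.
Year 1: ⌊$45,734 × 125%/9⌋ = $6,351. Book value $39,383.
Year 2: ⌊$39,383 × 125%/9⌋ = $5,469. Book value $33,914.
Year 3: ⌊$33,914 × 125%/9⌋ = $4,710. Book value $29,204.
Year 4: ⌊$29,204 × 125%/9⌋ = $4,056. Book value $25,148.

$4,056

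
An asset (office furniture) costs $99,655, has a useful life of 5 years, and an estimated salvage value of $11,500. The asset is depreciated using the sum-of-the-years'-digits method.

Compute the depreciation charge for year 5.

Depreciable base = $99,655 − $11,500 = $88,155.
Sum of the years' digits = 5+4+3+2+1 = 15.
Year 1: $88,155 × 5/15 = $29,385. Book value $70,270.
Year 2: $88,155 × 4/15 = $23,508. Book value $46,762.
Year 3: $88,155 × 3/15 = $17,631. Book value $29,131.
Year 4: $88,155 × 2/15 = $11,754. Book value $17,377.
Year 5: $88,155 × 1/15 = $5,877. Book value $11,500.

$5,877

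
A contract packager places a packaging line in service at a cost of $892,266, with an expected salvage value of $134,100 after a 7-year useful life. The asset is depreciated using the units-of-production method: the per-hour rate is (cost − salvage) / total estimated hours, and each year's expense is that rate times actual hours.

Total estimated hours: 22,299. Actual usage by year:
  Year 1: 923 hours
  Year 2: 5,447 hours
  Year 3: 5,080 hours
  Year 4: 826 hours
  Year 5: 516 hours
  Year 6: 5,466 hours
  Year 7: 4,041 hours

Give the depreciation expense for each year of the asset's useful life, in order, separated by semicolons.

$31,382; $185,198; $172,720; $28,084; $17,544; $185,844; $137,394

Depreciable base = $892,266 − $134,100 = $758,166.
Rate = $758,166 / 22,299 hours = $34 per hour.
Year 1: 923 × $34 = $31,382. Book value $860,884.
Year 2: 5,447 × $34 = $185,198. Book value $675,686.
Year 3: 5,080 × $34 = $172,720. Book value $502,966.
Year 4: 826 × $34 = $28,084. Book value $474,882.
Year 5: 516 × $34 = $17,544. Book value $457,338.
Year 6: 5,466 × $34 = $185,844. Book value $271,494.
Year 7: 4,041 × $34 = $137,394. Book value $134,100.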